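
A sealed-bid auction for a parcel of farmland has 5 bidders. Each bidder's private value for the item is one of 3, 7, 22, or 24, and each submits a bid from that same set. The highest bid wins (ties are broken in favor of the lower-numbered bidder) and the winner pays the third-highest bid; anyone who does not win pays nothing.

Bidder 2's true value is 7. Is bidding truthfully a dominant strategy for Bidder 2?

Consider the case where Bidder 1 bids 3, Bidder 3 bids 3, Bidder 4 bids 3 and Bidder 5 bids 22.
Truthful bid 7: loses, pays 0, utility 0.
Bid 22 instead: wins, pays 3, utility 7 - 3 = 4.
Since 4 > 0, bidding 22 is strictly better here, so truthful bidding is not dominant.

No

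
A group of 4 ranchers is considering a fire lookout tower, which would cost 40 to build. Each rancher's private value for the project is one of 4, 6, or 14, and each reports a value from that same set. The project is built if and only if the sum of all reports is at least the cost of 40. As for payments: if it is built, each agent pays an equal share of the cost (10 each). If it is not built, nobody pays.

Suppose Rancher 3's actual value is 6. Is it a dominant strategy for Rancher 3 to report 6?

No

Consider the case where Rancher 1 reports 6, Rancher 2 reports 14 and Rancher 4 reports 14.
Truthful report 6: project built, pays 10, utility 6 - 10 = -4.
Report 4 instead: project not built, utility 0.
Since 0 > -4, reporting 4 is strictly better here, so truthful reporting is not dominant.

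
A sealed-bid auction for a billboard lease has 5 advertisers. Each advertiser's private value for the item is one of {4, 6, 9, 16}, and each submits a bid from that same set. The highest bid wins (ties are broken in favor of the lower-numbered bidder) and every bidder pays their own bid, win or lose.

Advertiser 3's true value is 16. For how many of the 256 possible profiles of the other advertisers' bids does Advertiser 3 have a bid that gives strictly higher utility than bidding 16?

Others bid (4, 4, 4, 4): truth gives 0; bid 6 gives 10 > 0. Violating.
Others bid (4, 4, 4, 6): truth gives 0; bid 6 gives 10 > 0. Violating.
Others bid (4, 4, 4, 9): truth gives 0; bid 9 gives 7 > 0. Violating.
Others bid (4, 4, 6, 4): truth gives 0; bid 6 gives 10 > 0. Violating.
Others bid (4, 4, 4, 16): truth gives 0; no alternative beats it.
Others bid (4, 4, 6, 16): truth gives 0; no alternative beats it.
(Checking all 256 profiles: 148 have a profitable deviation, 108 do not.)

148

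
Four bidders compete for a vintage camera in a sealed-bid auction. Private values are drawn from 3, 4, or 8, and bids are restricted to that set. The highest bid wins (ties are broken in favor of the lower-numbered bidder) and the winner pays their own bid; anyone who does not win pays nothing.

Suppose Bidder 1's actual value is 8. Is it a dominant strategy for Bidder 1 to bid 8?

Consider the case where Bidder 2 bids 3, Bidder 3 bids 3 and Bidder 4 bids 3.
Truthful bid 8: wins, pays 8, utility 8 - 8 = 0.
Bid 3 instead: wins, pays 3, utility 8 - 3 = 5.
Since 5 > 0, bidding 3 is strictly better here, so truthful bidding is not dominant.

No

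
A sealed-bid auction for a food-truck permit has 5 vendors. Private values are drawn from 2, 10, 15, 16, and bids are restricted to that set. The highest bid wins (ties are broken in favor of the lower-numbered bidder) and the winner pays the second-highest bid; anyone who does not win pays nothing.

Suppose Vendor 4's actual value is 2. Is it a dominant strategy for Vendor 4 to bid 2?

Check each profile of the others' bids and compare truth against every alternative bid.
Others bid (2, 2, 2, 10): truth gives 0, best alternative gives -8.
Others bid (2, 2, 2, 2): truth gives 0, best alternative gives 0.
Others bid (2, 2, 2, 15): truth gives 0, best alternative gives 0.
Others bid (2, 2, 2, 16): truth gives 0, best alternative gives 0.
Others bid (2, 2, 10, 2): truth gives 0, best alternative gives 0.
Others bid (2, 2, 10, 10): truth gives 0, best alternative gives 0.
(Remaining 250 profiles checked similarly; truth is weakly best in each.)
In every case the truthful bid is at least as good as any alternative, so it is a dominant strategy.

Yes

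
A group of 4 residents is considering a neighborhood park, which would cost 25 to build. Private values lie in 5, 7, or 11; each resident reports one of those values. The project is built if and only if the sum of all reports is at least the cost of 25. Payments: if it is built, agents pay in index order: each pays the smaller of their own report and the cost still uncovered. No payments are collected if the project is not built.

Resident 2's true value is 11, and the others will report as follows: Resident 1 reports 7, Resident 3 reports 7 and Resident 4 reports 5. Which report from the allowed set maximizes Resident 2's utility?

Report 5: project not built, utility 0.
Report 7: project built, pays 7, utility 11 - 7 = 4.
Report 11: project built, pays 11, utility 11 - 11 = 0.
The best choice is 7 with utility 4.

7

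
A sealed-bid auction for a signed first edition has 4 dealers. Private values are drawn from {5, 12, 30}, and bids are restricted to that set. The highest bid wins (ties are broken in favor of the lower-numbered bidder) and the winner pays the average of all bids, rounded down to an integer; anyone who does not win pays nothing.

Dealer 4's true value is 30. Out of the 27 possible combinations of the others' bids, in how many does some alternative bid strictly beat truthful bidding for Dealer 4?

1

Others bid (5, 5, 5): truth gives 19; bid 12 gives 24 > 19. Violating.
Others bid (5, 5, 12): truth gives 17; no alternative beats it.
Others bid (5, 5, 30): truth gives 0; no alternative beats it.
(Checking all 27 profiles: 1 has a profitable deviation, 26 do not.)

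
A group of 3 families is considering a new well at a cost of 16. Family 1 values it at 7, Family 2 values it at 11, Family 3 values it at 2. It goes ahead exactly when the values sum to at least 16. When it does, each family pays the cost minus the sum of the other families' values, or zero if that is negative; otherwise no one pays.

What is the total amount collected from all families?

10

Total value 20 ≥ cost 16, so it is built.
Family 1: others sum to 13; max(0, 16 - 13) = 3.
Family 2: others sum to 9; max(0, 16 - 9) = 7.
Family 3: others sum to 18; max(0, 16 - 18) = 0.
Total collected = 3 + 7 + 0 = 10.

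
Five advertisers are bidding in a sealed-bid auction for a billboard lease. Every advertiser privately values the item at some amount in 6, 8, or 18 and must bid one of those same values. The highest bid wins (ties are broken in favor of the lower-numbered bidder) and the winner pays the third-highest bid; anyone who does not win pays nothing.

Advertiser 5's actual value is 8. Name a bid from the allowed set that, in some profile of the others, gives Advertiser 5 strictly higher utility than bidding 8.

18

Suppose Advertiser 1 bids 6, Advertiser 2 bids 6, Advertiser 3 bids 6 and Advertiser 4 bids 8.
Bid 8: loses, pays 0, utility 0.
Bid 18: wins, pays 6, utility 8 - 6 = 2.
So bidding 18 beats truth here (2 > 0).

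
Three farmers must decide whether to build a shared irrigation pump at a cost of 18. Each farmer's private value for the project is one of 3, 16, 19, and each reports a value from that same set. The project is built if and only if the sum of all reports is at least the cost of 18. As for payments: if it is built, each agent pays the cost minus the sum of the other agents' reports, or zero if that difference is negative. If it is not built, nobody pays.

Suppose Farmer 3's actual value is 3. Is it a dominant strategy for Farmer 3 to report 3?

Yes

Check each profile of the others' reports and compare truth against every alternative report.
Others report (3, 3): truth gives 0, best alternative gives -9.
Others report (3, 16): truth gives 3, best alternative gives 3.
Others report (3, 19): truth gives 3, best alternative gives 3.
Others report (16, 3): truth gives 3, best alternative gives 3.
Others report (16, 16): truth gives 3, best alternative gives 3.
Others report (16, 19): truth gives 3, best alternative gives 3.
(Remaining 3 profiles checked similarly; truth is weakly best in each.)
In every case the truthful report is at least as good as any alternative, so it is a dominant strategy.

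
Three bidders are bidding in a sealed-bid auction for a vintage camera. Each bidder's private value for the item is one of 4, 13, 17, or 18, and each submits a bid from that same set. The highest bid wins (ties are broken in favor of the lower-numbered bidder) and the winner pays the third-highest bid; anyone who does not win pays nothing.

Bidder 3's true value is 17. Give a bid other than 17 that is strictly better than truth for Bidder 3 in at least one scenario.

Suppose Bidder 1 bids 4 and Bidder 2 bids 17.
Bid 17: loses, pays 0, utility 0.
Bid 18: wins, pays 4, utility 17 - 4 = 13.
So bidding 18 beats truth here (13 > 0).

18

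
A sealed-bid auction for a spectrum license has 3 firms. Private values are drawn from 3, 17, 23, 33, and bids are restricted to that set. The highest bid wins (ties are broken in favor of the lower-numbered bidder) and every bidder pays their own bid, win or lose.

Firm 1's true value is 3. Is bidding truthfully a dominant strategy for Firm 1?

Check each profile of the others' bids and compare truth against every alternative bid.
Others bid (3, 3): truth gives 0, best alternative gives -14.
Others bid (3, 23): truth gives -3, best alternative gives -17.
Others bid (3, 33): truth gives -3, best alternative gives -17.
Others bid (17, 23): truth gives -3, best alternative gives -17.
Others bid (17, 33): truth gives -3, best alternative gives -17.
Others bid (23, 3): truth gives -3, best alternative gives -17.
(Remaining 10 profiles checked similarly; truth is weakly best in each.)
In every case the truthful bid is at least as good as any alternative, so it is a dominant strategy.

Yes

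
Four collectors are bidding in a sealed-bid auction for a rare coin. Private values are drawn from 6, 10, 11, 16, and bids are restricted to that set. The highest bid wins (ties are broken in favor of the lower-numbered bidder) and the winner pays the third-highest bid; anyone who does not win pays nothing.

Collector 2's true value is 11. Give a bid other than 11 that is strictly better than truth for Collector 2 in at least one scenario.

Suppose Collector 1 bids 6, Collector 3 bids 6 and Collector 4 bids 16.
Bid 11: loses, pays 0, utility 0.
Bid 16: wins, pays 6, utility 11 - 6 = 5.
So bidding 16 beats truth here (5 > 0).

16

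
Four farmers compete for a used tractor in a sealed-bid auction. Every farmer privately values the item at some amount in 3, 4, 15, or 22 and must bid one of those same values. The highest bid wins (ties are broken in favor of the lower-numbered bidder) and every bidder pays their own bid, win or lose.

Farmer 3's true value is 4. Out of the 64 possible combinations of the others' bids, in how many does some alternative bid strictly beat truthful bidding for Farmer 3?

62

Others bid (3, 3, 15): truth gives -4; bid 3 gives -3 > -4. Violating.
Others bid (3, 3, 22): truth gives -4; bid 3 gives -3 > -4. Violating.
Others bid (3, 4, 3): truth gives -4; bid 3 gives -3 > -4. Violating.
Others bid (3, 4, 4): truth gives -4; bid 3 gives -3 > -4. Violating.
Others bid (3, 3, 3): truth gives 0; no alternative beats it.
Others bid (3, 3, 4): truth gives 0; no alternative beats it.
(Checking all 64 profiles: 62 have a profitable deviation, 2 do not.)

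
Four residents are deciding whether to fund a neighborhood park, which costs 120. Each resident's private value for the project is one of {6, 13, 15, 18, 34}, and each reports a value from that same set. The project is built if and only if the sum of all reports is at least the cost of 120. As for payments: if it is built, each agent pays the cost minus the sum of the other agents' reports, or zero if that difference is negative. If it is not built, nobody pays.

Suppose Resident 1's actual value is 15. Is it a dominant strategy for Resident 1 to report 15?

Check each profile of the others' reports and compare truth against every alternative report.
Others report (6, 6, 6): truth gives 0, best alternative gives 0.
Others report (6, 6, 13): truth gives 0, best alternative gives 0.
Others report (6, 6, 15): truth gives 0, best alternative gives 0.
Others report (6, 6, 18): truth gives 0, best alternative gives 0.
Others report (6, 6, 34): truth gives 0, best alternative gives 0.
Others report (6, 13, 6): truth gives 0, best alternative gives 0.
(Remaining 119 profiles checked similarly; truth is weakly best in each.)
In every case the truthful report is at least as good as any alternative, so it is a dominant strategy.

Yes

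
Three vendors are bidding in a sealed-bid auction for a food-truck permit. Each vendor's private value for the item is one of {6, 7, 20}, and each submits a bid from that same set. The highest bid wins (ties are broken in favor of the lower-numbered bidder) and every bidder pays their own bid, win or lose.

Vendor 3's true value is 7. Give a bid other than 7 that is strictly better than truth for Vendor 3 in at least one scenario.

6

Suppose Vendor 1 bids 6 and Vendor 2 bids 7.
Bid 7: loses but pays 7, utility -7.
Bid 6: loses but pays 6, utility -6.
So bidding 6 beats truth here (-6 > -7).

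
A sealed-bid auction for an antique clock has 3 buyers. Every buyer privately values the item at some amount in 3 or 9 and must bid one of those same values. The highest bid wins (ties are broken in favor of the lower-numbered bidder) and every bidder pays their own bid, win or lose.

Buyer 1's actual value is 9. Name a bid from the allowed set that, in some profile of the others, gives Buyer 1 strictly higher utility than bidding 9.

Suppose Buyer 2 bids 3 and Buyer 3 bids 3.
Bid 9: wins, pays 9, utility 9 - 9 = 0.
Bid 3: wins, pays 3, utility 9 - 3 = 6.
So bidding 3 beats truth here (6 > 0).

3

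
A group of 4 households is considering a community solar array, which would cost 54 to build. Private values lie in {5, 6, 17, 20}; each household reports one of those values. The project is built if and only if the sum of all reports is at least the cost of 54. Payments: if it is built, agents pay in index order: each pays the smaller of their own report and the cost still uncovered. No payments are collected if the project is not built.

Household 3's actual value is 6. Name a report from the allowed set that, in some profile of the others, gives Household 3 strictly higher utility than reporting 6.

Suppose Household 1 reports 17, Household 2 reports 17 and Household 4 reports 17.
Report 6: project built, pays 6, utility 6 - 6 = 0.
Report 5: project built, pays 5, utility 6 - 5 = 1.
So reporting 5 beats truth here (1 > 0).

5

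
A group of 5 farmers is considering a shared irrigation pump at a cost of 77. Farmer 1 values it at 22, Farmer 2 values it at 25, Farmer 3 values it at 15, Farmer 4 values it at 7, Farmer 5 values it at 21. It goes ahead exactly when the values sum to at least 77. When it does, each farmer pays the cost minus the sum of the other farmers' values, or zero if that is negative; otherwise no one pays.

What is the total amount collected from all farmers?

Total value 90 ≥ cost 77, so it is built.
Farmer 1: others sum to 68; max(0, 77 - 68) = 9.
Farmer 2: others sum to 65; max(0, 77 - 65) = 12.
Farmer 3: others sum to 75; max(0, 77 - 75) = 2.
Farmer 4: others sum to 83; max(0, 77 - 83) = 0.
Farmer 5: others sum to 69; max(0, 77 - 69) = 8.
Total collected = 9 + 12 + 2 + 0 + 8 = 31.

31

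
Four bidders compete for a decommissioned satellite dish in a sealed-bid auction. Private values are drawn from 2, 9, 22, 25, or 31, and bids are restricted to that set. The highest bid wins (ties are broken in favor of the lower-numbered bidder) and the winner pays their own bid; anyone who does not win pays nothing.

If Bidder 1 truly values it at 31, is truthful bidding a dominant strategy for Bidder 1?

Consider the case where Bidder 2 bids 2, Bidder 3 bids 2 and Bidder 4 bids 2.
Truthful bid 31: wins, pays 31, utility 31 - 31 = 0.
Bid 2 instead: wins, pays 2, utility 31 - 2 = 29.
Since 29 > 0, bidding 2 is strictly better here, so truthful bidding is not dominant.

No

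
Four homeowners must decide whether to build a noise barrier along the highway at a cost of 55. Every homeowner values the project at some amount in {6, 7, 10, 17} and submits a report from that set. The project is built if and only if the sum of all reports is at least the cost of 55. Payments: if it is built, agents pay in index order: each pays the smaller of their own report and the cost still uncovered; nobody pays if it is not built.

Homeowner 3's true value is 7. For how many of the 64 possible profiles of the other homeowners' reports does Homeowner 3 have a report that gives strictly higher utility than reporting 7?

Others report (17, 17, 17): truth gives 0; report 6 gives 1 > 0. Violating.
Others report (6, 6, 6): truth gives 0; no alternative beats it.
Others report (6, 6, 7): truth gives 0; no alternative beats it.
(Checking all 64 profiles: 1 has a profitable deviation, 63 do not.)

1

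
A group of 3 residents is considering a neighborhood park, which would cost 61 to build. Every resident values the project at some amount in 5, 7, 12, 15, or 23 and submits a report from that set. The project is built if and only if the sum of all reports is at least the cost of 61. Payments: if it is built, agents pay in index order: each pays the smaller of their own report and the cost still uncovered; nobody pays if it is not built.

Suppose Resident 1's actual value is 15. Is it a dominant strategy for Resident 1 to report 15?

Yes

Check each profile of the others' reports and compare truth against every alternative report.
Others report (5, 5): truth gives 0, best alternative gives 0.
Others report (5, 7): truth gives 0, best alternative gives 0.
Others report (5, 12): truth gives 0, best alternative gives 0.
Others report (5, 15): truth gives 0, best alternative gives 0.
Others report (5, 23): truth gives 0, best alternative gives 0.
Others report (7, 5): truth gives 0, best alternative gives 0.
(Remaining 19 profiles checked similarly; truth is weakly best in each.)
In every case the truthful report is at least as good as any alternative, so it is a dominant strategy.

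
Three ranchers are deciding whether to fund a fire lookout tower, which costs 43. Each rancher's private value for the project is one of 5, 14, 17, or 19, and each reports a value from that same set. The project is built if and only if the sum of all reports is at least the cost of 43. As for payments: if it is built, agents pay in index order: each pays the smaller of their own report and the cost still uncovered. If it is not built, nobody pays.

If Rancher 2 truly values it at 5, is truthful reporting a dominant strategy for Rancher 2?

Check each profile of the others' reports and compare truth against every alternative report.
Others report (14, 17): truth gives 0, best alternative gives -9.
Others report (14, 19): truth gives 0, best alternative gives -9.
Others report (17, 14): truth gives 0, best alternative gives -9.
Others report (17, 17): truth gives 0, best alternative gives -9.
Others report (17, 19): truth gives 0, best alternative gives -9.
Others report (19, 14): truth gives 0, best alternative gives -9.
(Remaining 10 profiles checked similarly; truth is weakly best in each.)
In every case the truthful report is at least as good as any alternative, so it is a dominant strategy.

Yes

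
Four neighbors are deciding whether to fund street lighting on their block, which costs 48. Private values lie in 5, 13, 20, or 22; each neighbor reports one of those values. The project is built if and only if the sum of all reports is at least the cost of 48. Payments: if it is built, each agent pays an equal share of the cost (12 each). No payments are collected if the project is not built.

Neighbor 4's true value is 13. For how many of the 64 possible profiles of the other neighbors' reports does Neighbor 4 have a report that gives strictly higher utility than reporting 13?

9

Others report (5, 5, 20): truth gives 0; report 20 gives 1 > 0. Violating.
Others report (5, 5, 22): truth gives 0; report 20 gives 1 > 0. Violating.
Others report (5, 13, 13): truth gives 0; report 20 gives 1 > 0. Violating.
Others report (5, 20, 5): truth gives 0; report 20 gives 1 > 0. Violating.
Others report (5, 5, 5): truth gives 0; no alternative beats it.
Others report (5, 5, 13): truth gives 0; no alternative beats it.
(Checking all 64 profiles: 9 have a profitable deviation, 55 do not.)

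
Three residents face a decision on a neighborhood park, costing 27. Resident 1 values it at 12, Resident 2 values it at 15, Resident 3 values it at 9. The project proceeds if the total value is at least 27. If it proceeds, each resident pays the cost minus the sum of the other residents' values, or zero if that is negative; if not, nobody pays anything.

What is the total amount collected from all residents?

9

Total value 36 ≥ cost 27, so it is built.
Resident 1: others sum to 24; max(0, 27 - 24) = 3.
Resident 2: others sum to 21; max(0, 27 - 21) = 6.
Resident 3: others sum to 27; max(0, 27 - 27) = 0.
Total collected = 3 + 6 + 0 = 9.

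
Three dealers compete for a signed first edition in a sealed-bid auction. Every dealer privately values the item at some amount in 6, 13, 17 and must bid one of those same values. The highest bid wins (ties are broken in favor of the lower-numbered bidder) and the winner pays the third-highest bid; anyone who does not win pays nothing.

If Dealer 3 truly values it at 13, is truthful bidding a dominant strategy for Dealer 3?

No

Consider the case where Dealer 1 bids 6 and Dealer 2 bids 13.
Truthful bid 13: loses, pays 0, utility 0.
Bid 17 instead: wins, pays 6, utility 13 - 6 = 7.
Since 7 > 0, bidding 17 is strictly better here, so truthful bidding is not dominant.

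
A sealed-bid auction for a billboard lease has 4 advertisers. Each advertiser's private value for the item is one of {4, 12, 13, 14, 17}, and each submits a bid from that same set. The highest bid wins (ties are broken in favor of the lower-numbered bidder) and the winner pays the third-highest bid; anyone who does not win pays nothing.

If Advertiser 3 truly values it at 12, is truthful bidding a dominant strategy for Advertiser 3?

Consider the case where Advertiser 1 bids 4, Advertiser 2 bids 4 and Advertiser 4 bids 13.
Truthful bid 12: loses, pays 0, utility 0.
Bid 13 instead: wins, pays 4, utility 12 - 4 = 8.
Since 8 > 0, bidding 13 is strictly better here, so truthful bidding is not dominant.

No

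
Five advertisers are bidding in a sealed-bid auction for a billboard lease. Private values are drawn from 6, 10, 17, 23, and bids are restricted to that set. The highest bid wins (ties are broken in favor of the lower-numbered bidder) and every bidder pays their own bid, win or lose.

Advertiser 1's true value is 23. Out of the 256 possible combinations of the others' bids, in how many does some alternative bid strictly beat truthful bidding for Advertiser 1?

81

Others bid (6, 6, 6, 6): truth gives 0; bid 6 gives 17 > 0. Violating.
Others bid (6, 6, 6, 10): truth gives 0; bid 10 gives 13 > 0. Violating.
Others bid (6, 6, 6, 17): truth gives 0; bid 17 gives 6 > 0. Violating.
Others bid (6, 6, 10, 6): truth gives 0; bid 10 gives 13 > 0. Violating.
Others bid (6, 6, 6, 23): truth gives 0; no alternative beats it.
Others bid (6, 6, 10, 23): truth gives 0; no alternative beats it.
(Checking all 256 profiles: 81 have a profitable deviation, 175 do not.)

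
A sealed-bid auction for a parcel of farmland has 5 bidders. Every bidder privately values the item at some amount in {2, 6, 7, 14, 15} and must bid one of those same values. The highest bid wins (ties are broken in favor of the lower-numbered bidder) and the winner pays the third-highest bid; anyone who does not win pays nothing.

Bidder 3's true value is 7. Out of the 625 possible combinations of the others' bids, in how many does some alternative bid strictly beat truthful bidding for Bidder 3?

64

Others bid (2, 2, 2, 14): truth gives 0; bid 14 gives 5 > 0. Violating.
Others bid (2, 2, 2, 15): truth gives 0; bid 15 gives 5 > 0. Violating.
Others bid (2, 2, 6, 14): truth gives 0; bid 14 gives 1 > 0. Violating.
Others bid (2, 2, 6, 15): truth gives 0; bid 15 gives 1 > 0. Violating.
Others bid (2, 2, 2, 2): truth gives 5; no alternative beats it.
Others bid (2, 2, 2, 6): truth gives 5; no alternative beats it.
(Checking all 625 profiles: 64 have a profitable deviation, 561 do not.)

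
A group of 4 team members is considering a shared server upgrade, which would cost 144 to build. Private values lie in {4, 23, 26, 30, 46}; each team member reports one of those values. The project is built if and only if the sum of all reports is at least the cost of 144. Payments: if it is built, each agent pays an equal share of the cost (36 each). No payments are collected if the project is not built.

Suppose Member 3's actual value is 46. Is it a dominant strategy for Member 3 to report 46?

Yes

Check each profile of the others' reports and compare truth against every alternative report.
Others report (23, 30, 46): truth gives 10, best alternative gives 0.
Others report (23, 46, 30): truth gives 10, best alternative gives 0.
Others report (26, 26, 46): truth gives 10, best alternative gives 0.
Others report (26, 30, 46): truth gives 10, best alternative gives 0.
Others report (26, 46, 26): truth gives 10, best alternative gives 0.
Others report (26, 46, 30): truth gives 10, best alternative gives 0.
(Remaining 119 profiles checked similarly; truth is weakly best in each.)
In every case the truthful report is at least as good as any alternative, so it is a dominant strategy.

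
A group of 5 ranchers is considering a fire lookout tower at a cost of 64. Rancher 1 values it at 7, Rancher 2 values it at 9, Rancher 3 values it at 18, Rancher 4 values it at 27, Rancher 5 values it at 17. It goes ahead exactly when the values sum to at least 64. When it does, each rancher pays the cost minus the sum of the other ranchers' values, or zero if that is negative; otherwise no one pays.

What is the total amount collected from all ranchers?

Total value 78 ≥ cost 64, so it is built.
Rancher 1: others sum to 71; max(0, 64 - 71) = 0.
Rancher 2: others sum to 69; max(0, 64 - 69) = 0.
Rancher 3: others sum to 60; max(0, 64 - 60) = 4.
Rancher 4: others sum to 51; max(0, 64 - 51) = 13.
Rancher 5: others sum to 61; max(0, 64 - 61) = 3.
Total collected = 0 + 0 + 4 + 13 + 3 = 20.

20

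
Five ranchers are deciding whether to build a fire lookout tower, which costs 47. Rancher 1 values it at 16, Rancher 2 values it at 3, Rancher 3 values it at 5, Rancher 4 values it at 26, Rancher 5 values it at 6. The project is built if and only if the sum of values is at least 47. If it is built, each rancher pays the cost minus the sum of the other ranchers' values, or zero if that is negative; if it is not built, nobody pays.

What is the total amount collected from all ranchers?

24

Total value 56 ≥ cost 47, so it is built.
Rancher 1: others sum to 40; max(0, 47 - 40) = 7.
Rancher 2: others sum to 53; max(0, 47 - 53) = 0.
Rancher 3: others sum to 51; max(0, 47 - 51) = 0.
Rancher 4: others sum to 30; max(0, 47 - 30) = 17.
Rancher 5: others sum to 50; max(0, 47 - 50) = 0.
Total collected = 7 + 0 + 0 + 17 + 0 = 24.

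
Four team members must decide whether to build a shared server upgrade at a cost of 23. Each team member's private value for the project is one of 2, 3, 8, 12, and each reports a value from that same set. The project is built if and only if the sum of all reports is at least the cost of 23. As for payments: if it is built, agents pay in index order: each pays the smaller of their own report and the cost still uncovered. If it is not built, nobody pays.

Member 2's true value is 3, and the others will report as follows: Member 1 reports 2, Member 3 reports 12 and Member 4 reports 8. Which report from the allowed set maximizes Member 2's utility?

Report 2: project built, pays 2, utility 3 - 2 = 1.
Report 3: project built, pays 3, utility 3 - 3 = 0.
Report 8: project built, pays 8, utility 3 - 8 = -5.
Report 12: project built, pays 12, utility 3 - 12 = -9.
The best choice is 2 with utility 1.

2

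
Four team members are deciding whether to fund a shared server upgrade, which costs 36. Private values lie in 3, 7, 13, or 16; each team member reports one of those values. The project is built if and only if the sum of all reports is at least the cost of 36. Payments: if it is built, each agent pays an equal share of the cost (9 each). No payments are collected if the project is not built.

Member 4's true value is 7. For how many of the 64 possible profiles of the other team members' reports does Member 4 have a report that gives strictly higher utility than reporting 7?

Others report (3, 13, 13): truth gives -2; report 3 gives 0 > -2. Violating.
Others report (3, 13, 16): truth gives -2; report 3 gives 0 > -2. Violating.
Others report (3, 16, 13): truth gives -2; report 3 gives 0 > -2. Violating.
Others report (7, 7, 16): truth gives -2; report 3 gives 0 > -2. Violating.
Others report (3, 3, 3): truth gives 0; no alternative beats it.
Others report (3, 3, 7): truth gives 0; no alternative beats it.
(Checking all 64 profiles: 12 have a profitable deviation, 52 do not.)

12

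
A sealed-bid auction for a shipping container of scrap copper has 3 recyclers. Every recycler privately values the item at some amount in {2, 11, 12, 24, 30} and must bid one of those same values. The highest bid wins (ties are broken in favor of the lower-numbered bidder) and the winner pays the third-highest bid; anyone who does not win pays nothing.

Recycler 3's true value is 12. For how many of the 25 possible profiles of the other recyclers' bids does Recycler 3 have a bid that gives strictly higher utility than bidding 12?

Others bid (2, 12): truth gives 0; bid 24 gives 10 > 0. Violating.
Others bid (2, 24): truth gives 0; bid 30 gives 10 > 0. Violating.
Others bid (11, 12): truth gives 0; bid 24 gives 1 > 0. Violating.
Others bid (11, 24): truth gives 0; bid 30 gives 1 > 0. Violating.
Others bid (2, 2): truth gives 10; no alternative beats it.
Others bid (2, 11): truth gives 10; no alternative beats it.
(Checking all 25 profiles: 8 have a profitable deviation, 17 do not.)

8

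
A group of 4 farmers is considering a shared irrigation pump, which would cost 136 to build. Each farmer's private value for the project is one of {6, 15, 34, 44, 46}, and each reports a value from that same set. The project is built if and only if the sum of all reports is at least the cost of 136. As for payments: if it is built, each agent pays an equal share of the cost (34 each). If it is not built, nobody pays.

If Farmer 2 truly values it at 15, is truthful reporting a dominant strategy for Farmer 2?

No

Consider the case where Farmer 1 reports 34, Farmer 3 reports 44 and Farmer 4 reports 44.
Truthful report 15: project built, pays 34, utility 15 - 34 = -19.
Report 6 instead: project not built, utility 0.
Since 0 > -19, reporting 6 is strictly better here, so truthful reporting is not dominant.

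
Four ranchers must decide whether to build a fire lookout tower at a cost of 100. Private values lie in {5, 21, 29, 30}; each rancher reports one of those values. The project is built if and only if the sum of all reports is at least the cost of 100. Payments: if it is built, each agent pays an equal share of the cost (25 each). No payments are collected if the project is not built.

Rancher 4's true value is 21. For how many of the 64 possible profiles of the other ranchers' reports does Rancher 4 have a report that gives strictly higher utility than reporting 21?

20

Others report (21, 29, 29): truth gives -4; report 5 gives 0 > -4. Violating.
Others report (21, 29, 30): truth gives -4; report 5 gives 0 > -4. Violating.
Others report (21, 30, 29): truth gives -4; report 5 gives 0 > -4. Violating.
Others report (21, 30, 30): truth gives -4; report 5 gives 0 > -4. Violating.
Others report (5, 5, 5): truth gives 0; no alternative beats it.
Others report (5, 5, 21): truth gives 0; no alternative beats it.
(Checking all 64 profiles: 20 have a profitable deviation, 44 do not.)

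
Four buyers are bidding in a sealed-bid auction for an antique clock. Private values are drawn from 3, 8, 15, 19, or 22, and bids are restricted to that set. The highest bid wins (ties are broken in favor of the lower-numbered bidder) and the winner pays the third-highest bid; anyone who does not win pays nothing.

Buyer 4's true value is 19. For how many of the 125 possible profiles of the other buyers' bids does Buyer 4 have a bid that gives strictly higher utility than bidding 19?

27

Others bid (3, 3, 19): truth gives 0; bid 22 gives 16 > 0. Violating.
Others bid (3, 8, 19): truth gives 0; bid 22 gives 11 > 0. Violating.
Others bid (3, 15, 19): truth gives 0; bid 22 gives 4 > 0. Violating.
Others bid (3, 19, 3): truth gives 0; bid 22 gives 16 > 0. Violating.
Others bid (3, 3, 3): truth gives 16; no alternative beats it.
Others bid (3, 3, 8): truth gives 16; no alternative beats it.
(Checking all 125 profiles: 27 have a profitable deviation, 98 do not.)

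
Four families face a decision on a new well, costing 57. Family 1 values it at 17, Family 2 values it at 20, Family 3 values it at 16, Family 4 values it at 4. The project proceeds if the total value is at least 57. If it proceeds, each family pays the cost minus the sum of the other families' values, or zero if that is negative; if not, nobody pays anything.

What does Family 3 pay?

16

Total value 57 ≥ cost 57, so the project is built.
The other families' values sum to 41.
Cost minus that sum is 57 - 41 = 16.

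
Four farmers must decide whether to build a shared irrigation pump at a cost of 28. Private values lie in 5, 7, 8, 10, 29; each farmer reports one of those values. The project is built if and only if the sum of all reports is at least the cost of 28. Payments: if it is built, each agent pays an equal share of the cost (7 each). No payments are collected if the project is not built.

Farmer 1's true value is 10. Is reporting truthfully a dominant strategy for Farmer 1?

No

Consider the case where Farmer 2 reports 5, Farmer 3 reports 5 and Farmer 4 reports 5.
Truthful report 10: project not built, utility 0.
Report 29 instead: project built, pays 7, utility 10 - 7 = 3.
Since 3 > 0, reporting 29 is strictly better here, so truthful reporting is not dominant.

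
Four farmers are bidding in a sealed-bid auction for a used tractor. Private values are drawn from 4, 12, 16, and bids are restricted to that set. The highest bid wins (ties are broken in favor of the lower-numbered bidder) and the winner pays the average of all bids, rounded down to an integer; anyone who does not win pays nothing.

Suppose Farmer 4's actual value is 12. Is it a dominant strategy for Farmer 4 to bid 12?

Consider the case where Farmer 1 bids 4, Farmer 2 bids 4 and Farmer 3 bids 12.
Truthful bid 12: loses, pays 0, utility 0.
Bid 16 instead: wins, pays 9, utility 12 - 9 = 3.
Since 3 > 0, bidding 16 is strictly better here, so truthful bidding is not dominant.

No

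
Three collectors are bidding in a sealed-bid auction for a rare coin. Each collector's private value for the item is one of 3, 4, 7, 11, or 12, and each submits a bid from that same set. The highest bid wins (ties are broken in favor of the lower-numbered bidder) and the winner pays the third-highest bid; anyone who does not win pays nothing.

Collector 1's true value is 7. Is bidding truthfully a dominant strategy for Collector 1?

No

Consider the case where Collector 2 bids 3 and Collector 3 bids 11.
Truthful bid 7: loses, pays 0, utility 0.
Bid 11 instead: wins, pays 3, utility 7 - 3 = 4.
Since 4 > 0, bidding 11 is strictly better here, so truthful bidding is not dominant.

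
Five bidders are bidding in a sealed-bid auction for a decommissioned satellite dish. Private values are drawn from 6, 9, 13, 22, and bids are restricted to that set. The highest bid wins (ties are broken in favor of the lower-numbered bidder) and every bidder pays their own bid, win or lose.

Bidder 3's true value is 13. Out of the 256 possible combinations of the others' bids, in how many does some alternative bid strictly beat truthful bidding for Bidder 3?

224

Others bid (6, 6, 6, 6): truth gives 0; bid 9 gives 4 > 0. Violating.
Others bid (6, 6, 6, 9): truth gives 0; bid 9 gives 4 > 0. Violating.
Others bid (6, 6, 6, 22): truth gives -13; bid 6 gives -6 > -13. Violating.
Others bid (6, 6, 9, 6): truth gives 0; bid 9 gives 4 > 0. Violating.
Others bid (6, 6, 6, 13): truth gives 0; no alternative beats it.
Others bid (6, 6, 9, 13): truth gives 0; no alternative beats it.
(Checking all 256 profiles: 224 have a profitable deviation, 32 do not.)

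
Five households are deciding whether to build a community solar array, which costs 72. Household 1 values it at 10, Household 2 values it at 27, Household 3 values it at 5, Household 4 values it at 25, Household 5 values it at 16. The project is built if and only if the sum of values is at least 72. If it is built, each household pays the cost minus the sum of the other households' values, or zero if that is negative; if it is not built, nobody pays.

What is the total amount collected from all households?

35

Total value 83 ≥ cost 72, so it is built.
Household 1: others sum to 73; max(0, 72 - 73) = 0.
Household 2: others sum to 56; max(0, 72 - 56) = 16.
Household 3: others sum to 78; max(0, 72 - 78) = 0.
Household 4: others sum to 58; max(0, 72 - 58) = 14.
Household 5: others sum to 67; max(0, 72 - 67) = 5.
Total collected = 0 + 16 + 0 + 14 + 5 = 35.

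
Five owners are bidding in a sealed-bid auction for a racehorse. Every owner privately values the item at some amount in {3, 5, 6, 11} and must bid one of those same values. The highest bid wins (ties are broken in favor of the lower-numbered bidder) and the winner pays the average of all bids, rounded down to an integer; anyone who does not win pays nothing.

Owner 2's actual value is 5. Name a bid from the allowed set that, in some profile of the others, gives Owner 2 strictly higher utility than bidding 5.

6

Suppose Owner 1 bids 3, Owner 3 bids 3, Owner 4 bids 3 and Owner 5 bids 6.
Bid 5: loses, pays 0, utility 0.
Bid 6: wins, pays 4, utility 5 - 4 = 1.
So bidding 6 beats truth here (1 > 0).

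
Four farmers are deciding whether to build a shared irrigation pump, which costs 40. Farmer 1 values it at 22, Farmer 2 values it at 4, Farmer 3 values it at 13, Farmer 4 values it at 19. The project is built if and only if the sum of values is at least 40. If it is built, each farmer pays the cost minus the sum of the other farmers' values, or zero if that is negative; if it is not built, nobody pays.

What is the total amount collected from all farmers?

5

Total value 58 ≥ cost 40, so it is built.
Farmer 1: others sum to 36; max(0, 40 - 36) = 4.
Farmer 2: others sum to 54; max(0, 40 - 54) = 0.
Farmer 3: others sum to 45; max(0, 40 - 45) = 0.
Farmer 4: others sum to 39; max(0, 40 - 39) = 1.
Total collected = 4 + 0 + 0 + 1 = 5.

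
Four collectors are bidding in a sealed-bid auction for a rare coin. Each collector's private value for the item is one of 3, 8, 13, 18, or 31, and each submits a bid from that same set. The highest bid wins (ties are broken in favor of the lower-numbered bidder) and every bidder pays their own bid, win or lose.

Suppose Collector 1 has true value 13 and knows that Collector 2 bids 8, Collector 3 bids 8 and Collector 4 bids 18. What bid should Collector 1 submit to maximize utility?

Bid 3: loses but pays 3, utility -3.
Bid 8: loses but pays 8, utility -8.
Bid 13: loses but pays 13, utility -13.
Bid 18: wins, pays 18, utility 13 - 18 = -5.
Bid 31: wins, pays 31, utility 13 - 31 = -18.
The best choice is 3 with utility -3.

3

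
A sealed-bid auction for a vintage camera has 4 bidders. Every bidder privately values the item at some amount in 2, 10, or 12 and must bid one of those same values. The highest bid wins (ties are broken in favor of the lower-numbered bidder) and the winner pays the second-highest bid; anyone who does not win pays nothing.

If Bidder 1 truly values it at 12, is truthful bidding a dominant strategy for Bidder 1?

Check each profile of the others' bids and compare truth against every alternative bid.
Others bid (2, 2, 2): truth gives 10, best alternative gives 10.
Others bid (2, 2, 10): truth gives 2, best alternative gives 2.
Others bid (2, 10, 2): truth gives 2, best alternative gives 2.
Others bid (2, 10, 10): truth gives 2, best alternative gives 2.
Others bid (10, 2, 2): truth gives 2, best alternative gives 2.
Others bid (10, 2, 10): truth gives 2, best alternative gives 2.
(Remaining 21 profiles checked similarly; truth is weakly best in each.)
In every case the truthful bid is at least as good as any alternative, so it is a dominant strategy.

Yes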